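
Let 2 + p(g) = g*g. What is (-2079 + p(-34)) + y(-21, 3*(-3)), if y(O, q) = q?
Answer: -934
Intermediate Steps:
p(g) = -2 + g² (p(g) = -2 + g*g = -2 + g²)
(-2079 + p(-34)) + y(-21, 3*(-3)) = (-2079 + (-2 + (-34)²)) + 3*(-3) = (-2079 + (-2 + 1156)) - 9 = (-2079 + 1154) - 9 = -925 - 9 = -934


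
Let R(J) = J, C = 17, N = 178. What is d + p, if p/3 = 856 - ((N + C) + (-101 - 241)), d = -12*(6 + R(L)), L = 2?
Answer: 2913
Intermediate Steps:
d = -96 (d = -12*(6 + 2) = -12*8 = -96)
p = 3009 (p = 3*(856 - ((178 + 17) + (-101 - 241))) = 3*(856 - (195 - 342)) = 3*(856 - 1*(-147)) = 3*(856 + 147) = 3*1003 = 3009)
d + p = -96 + 3009 = 2913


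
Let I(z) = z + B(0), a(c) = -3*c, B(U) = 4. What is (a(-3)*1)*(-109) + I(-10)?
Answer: -987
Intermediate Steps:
I(z) = 4 + z (I(z) = z + 4 = 4 + z)
(a(-3)*1)*(-109) + I(-10) = (-3*(-3)*1)*(-109) + (4 - 10) = (9*1)*(-109) - 6 = 9*(-109) - 6 = -981 - 6 = -987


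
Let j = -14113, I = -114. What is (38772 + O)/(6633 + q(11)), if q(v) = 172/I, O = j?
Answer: 1405563/377995 ≈ 3.7185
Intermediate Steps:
O = -14113
q(v) = -86/57 (q(v) = 172/(-114) = 172*(-1/114) = -86/57)
(38772 + O)/(6633 + q(11)) = (38772 - 14113)/(6633 - 86/57) = 24659/(377995/57) = 24659*(57/377995) = 1405563/377995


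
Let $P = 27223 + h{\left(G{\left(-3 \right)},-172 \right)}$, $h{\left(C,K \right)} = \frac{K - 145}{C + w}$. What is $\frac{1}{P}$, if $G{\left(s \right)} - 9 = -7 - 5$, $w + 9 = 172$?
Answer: $\frac{160}{4355363} \approx 3.6736 \cdot 10^{-5}$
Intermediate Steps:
$w = 163$ ($w = -9 + 172 = 163$)
$G{\left(s \right)} = -3$ ($G{\left(s \right)} = 9 - 12 = -3$)
$h{\left(C,K \right)} = \frac{-145 + K}{163 + C}$ ($h{\left(C,K \right)} = \frac{K - 145}{C + 163} = \frac{-145 + K}{163 + C}$)
$P = \frac{4355363}{160}$ ($P = 27223 + \frac{-145 - 172}{163 - 3} = 27223 + \frac{1}{160} \left(-317\right) = 27223 - \frac{317}{160} = \frac{4355363}{160} \approx 27221.0$)
$\frac{1}{P} = \frac{1}{\frac{4355363}{160}} = \frac{160}{4355363}$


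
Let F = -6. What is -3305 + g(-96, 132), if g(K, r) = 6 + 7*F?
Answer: -3341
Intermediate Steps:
g(K, r) = -36 (g(K, r) = 6 + 7*(-6) = 6 - 42 = -36)
-3305 + g(-96, 132) = -3305 - 36 = -3341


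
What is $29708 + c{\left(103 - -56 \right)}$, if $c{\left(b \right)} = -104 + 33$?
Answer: $29637$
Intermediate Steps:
$c{\left(b \right)} = -71$
$29708 + c{\left(103 - -56 \right)} = 29708 - 71 = 29637$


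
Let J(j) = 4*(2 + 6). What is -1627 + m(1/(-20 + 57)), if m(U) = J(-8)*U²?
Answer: -2227331/1369 ≈ -1627.0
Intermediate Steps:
J(j) = 32 (J(j) = 4*8 = 32)
m(U) = 32*U²
-1627 + m(1/(-20 + 57)) = -1627 + 32*(1/(-20 + 57))² = -1627 + 32*(1/37)² = -1627 + 32*(1/1369) = -1627 + 32/1369 = -2227331/1369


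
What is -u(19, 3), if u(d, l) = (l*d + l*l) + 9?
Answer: -75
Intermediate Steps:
u(d, l) = 9 + l**2 + d*l (u(d, l) = (d*l + l**2) + 9 = (l**2 + d*l) + 9 = 9 + l**2 + d*l)
-u(19, 3) = -(9 + 3**2 + 19*3) = -(9 + 9 + 57) = -1*75 = -75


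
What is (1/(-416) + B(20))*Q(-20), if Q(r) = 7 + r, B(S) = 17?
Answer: -7071/32 ≈ -220.97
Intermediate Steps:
(1/(-416) + B(20))*Q(-20) = (1/(-416) + 17)*(7 - 20) = (-1/416 + 17)*(-13) = (7071/416)*(-13) = -7071/32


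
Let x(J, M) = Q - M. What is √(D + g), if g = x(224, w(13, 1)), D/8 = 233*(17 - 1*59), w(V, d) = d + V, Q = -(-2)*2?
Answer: I*√78298 ≈ 279.82*I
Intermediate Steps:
Q = 4 (Q = -2*(-2) = 4)
w(V, d) = V + d
D = -78288 (D = 8*(233*(17 - 1*59)) = 8*(233*(17 - 59)) = 8*(233*(-42)) = 8*(-9786) = -78288)
x(J, M) = 4 - M
g = -10 (g = 4 - (13 + 1) = 4 - 1*14 = 4 - 14 = -10)
√(D + g) = √(-78288 - 10) = √(-78298) = I*√78298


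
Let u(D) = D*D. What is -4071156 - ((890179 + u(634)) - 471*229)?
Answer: -5255432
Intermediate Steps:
u(D) = D²
-4071156 - ((890179 + u(634)) - 471*229) = -4071156 - ((890179 + 634²) - 471*229) = -4071156 - ((890179 + 401956) - 107859) = -4071156 - (1292135 - 107859) = -4071156 - 1*1184276 = -4071156 - 1184276 = -5255432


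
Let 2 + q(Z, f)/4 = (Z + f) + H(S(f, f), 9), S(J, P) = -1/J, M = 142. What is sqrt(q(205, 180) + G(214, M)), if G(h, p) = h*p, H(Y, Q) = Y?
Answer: sqrt(7181995)/15 ≈ 178.66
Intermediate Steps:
q(Z, f) = -8 - 4/f + 4*Z + 4*f (q(Z, f) = -8 + 4*((Z + f) - 1/f) = -8 + 4*(Z + f - 1/f) = -8 + (-4/f + 4*Z + 4*f) = -8 - 4/f + 4*Z + 4*f)
sqrt(q(205, 180) + G(214, M)) = sqrt(4*(-1 + 180*(-2 + 205 + 180))/180 + 214*142) = sqrt(4*(1/180)*(-1 + 180*383) + 30388) = sqrt(4*(1/180)*(-1 + 68940) + 30388) = sqrt(4*(1/180)*68939 + 30388) = sqrt(68939/45 + 30388) = sqrt(1436399/45) = sqrt(7181995)/15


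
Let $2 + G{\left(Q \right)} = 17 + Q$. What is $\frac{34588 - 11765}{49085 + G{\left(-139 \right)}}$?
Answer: $\frac{22823}{48961} \approx 0.46615$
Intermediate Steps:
$G{\left(Q \right)} = 15 + Q$ ($G{\left(Q \right)} = -2 + \left(17 + Q\right) = 15 + Q$)
$\frac{34588 - 11765}{49085 + G{\left(-139 \right)}} = \frac{34588 - 11765}{49085 + \left(15 - 139\right)} = \frac{22823}{49085 - 124} = \frac{22823}{48961}$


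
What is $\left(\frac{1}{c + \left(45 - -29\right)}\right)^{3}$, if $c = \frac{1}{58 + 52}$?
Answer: $\frac{1331000}{539551947221} \approx 2.4669 \cdot 10^{-6}$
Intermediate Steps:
$c = \frac{1}{110} \approx 0.0090909$
$\left(\frac{1}{c + \left(45 - -29\right)}\right)^{3} = \left(\frac{1}{\frac{1}{110} + \left(45 - -29\right)}\right)^{3} = \left(\frac{1}{\frac{1}{110} + \left(45 + 29\right)}\right)^{3} = \left(\frac{1}{\frac{1}{110} + 74}\right)^{3} = \left(\frac{1}{\frac{8141}{110}}\right)^{3} = \left(\frac{110}{8141}\right)^{3} = \frac{1331000}{539551947221}$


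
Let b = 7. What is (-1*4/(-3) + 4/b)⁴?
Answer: 2560000/194481 ≈ 13.163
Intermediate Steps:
(-1*4/(-3) + 4/b)⁴ = (-1*4/(-3) + 4/7)⁴ = (-4*(-⅓) + 4*(⅐))⁴ = (4/3 + 4/7)⁴ = (40/21)⁴ = 2560000/194481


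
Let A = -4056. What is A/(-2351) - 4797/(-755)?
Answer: 14340027/1775005 ≈ 8.0789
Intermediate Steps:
A/(-2351) - 4797/(-755) = -4056/(-2351) - 4797/(-755) = -4056*(-1/2351) - 4797*(-1/755) = 4056/2351 + 4797/755 = 14340027/1775005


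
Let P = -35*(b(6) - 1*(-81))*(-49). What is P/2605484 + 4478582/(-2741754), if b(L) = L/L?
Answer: -402975031381/255128434962 ≈ -1.5795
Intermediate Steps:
b(L) = 1
P = 140630 (P = -35*(1 - 1*(-81))*(-49) = -35*(1 + 81)*(-49) = -35*82*(-49) = -2870*(-49) = 140630)
P/2605484 + 4478582/(-2741754) = 140630/2605484 + 4478582/(-2741754) = 140630*(1/2605484) + 4478582*(-1/2741754) = 10045/186106 - 2239291/1370877 = -402975031381/255128434962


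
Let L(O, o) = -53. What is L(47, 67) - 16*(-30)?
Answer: 427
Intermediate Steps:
L(47, 67) - 16*(-30) = -53 - 16*(-30) = -53 - 1*(-480) = -53 + 480 = 427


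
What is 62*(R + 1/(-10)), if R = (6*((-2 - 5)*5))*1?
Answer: -65131/5 ≈ -13026.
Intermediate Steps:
R = -210 (R = (6*(-7*5))*1 = (6*(-35))*1 = -210*1 = -210)
62*(R + 1/(-10)) = 62*(-210 + 1/(-10)) = 62*(-210 - ⅒) = 62*(-2101/10) = -65131/5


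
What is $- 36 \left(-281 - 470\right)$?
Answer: $27036$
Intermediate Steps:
$- 36 \left(-281 - 470\right) = \left(-36\right) \left(-751\right) = 27036$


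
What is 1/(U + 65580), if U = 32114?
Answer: 1/97694 ≈ 1.0236e-5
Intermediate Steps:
1/(U + 65580) = 1/(32114 + 65580) = 1/97694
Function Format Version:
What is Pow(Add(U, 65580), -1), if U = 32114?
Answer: Rational(1, 97694) ≈ 1.0236e-5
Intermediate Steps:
Pow(Add(U, 65580), -1) = Pow(Add(32114, 65580), -1) = Pow(97694, -1) = Rational(1, 97694)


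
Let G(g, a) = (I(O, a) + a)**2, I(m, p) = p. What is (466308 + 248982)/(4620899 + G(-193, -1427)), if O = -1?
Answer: 47686/851081 ≈ 0.056030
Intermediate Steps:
G(g, a) = 4*a**2 (G(g, a) = (a + a)**2 = (2*a)**2 = 4*a**2)
(466308 + 248982)/(4620899 + G(-193, -1427)) = (466308 + 248982)/(4620899 + 4*(-1427)**2) = 715290/(4620899 + 4*2036329) = 715290/(4620899 + 8145316) = 715290/12766215 = 715290*(1/12766215) = 47686/851081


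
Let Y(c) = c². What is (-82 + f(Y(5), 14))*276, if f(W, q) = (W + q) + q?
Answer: -8004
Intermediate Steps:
f(W, q) = W + 2*q
(-82 + f(Y(5), 14))*276 = (-82 + (5² + 2*14))*276 = (-82 + (25 + 28))*276 = (-82 + 53)*276 = -29*276 = -8004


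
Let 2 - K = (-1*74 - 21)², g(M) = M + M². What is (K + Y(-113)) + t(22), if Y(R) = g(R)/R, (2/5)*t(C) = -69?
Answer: -18615/2 ≈ -9307.5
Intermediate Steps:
t(C) = -345/2 (t(C) = (5/2)*(-69) = -345/2)
Y(R) = 1 + R (Y(R) = (R*(1 + R))/R = 1 + R)
K = -9023 (K = 2 - (-1*74 - 21)² = 2 - (-74 - 21)² = 2 - 1*(-95)² = 2 - 1*9025 = 2 - 9025 = -9023)
(K + Y(-113)) + t(22) = (-9023 + (1 - 113)) - 345/2 = (-9023 - 112) - 345/2 = -9135 - 345/2 = -18615/2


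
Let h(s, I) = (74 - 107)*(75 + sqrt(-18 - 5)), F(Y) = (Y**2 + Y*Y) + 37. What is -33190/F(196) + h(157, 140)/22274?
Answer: -929524835/1712180106 - 33*I*sqrt(23)/22274 ≈ -0.54289 - 0.0071053*I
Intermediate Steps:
F(Y) = 37 + 2*Y**2 (F(Y) = (Y**2 + Y**2) + 37 = 2*Y**2 + 37 = 37 + 2*Y**2)
h(s, I) = -2475 - 33*I*sqrt(23) (h(s, I) = -33*(75 + sqrt(-23)) = -33*(75 + I*sqrt(23)) = -2475 - 33*I*sqrt(23))
-33190/F(196) + h(157, 140)/22274 = -33190/(37 + 2*196**2) + (-2475 - 33*I*sqrt(23))/22274 = -33190/(37 + 2*38416) + (-2475 - 33*I*sqrt(23))*(1/22274) = -33190/(37 + 76832) + (-2475/22274 - 33*I*sqrt(23)/22274) = -33190/76869 + (-2475/22274 - 33*I*sqrt(23)/22274) = -929524835/1712180106 - 33*I*sqrt(23)/22274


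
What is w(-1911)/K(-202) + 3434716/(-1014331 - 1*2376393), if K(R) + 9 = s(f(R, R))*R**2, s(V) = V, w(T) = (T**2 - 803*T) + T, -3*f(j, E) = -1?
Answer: 13149501430766/34565888137 ≈ 380.42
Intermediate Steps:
f(j, E) = 1/3 (f(j, E) = -1/3*(-1) = 1/3)
w(T) = T**2 - 802*T
K(R) = -9 + R**2/3
w(-1911)/K(-202) + 3434716/(-1014331 - 1*2376393) = (-1911*(-802 - 1911))/(-9 + (1/3)*(-202)**2) + 3434716/(-1014331 - 1*2376393) = (-1911*(-2713))/(-9 + (1/3)*40804) + 3434716/(-1014331 - 2376393) = 5184543/(-9 + 40804/3) + 3434716/(-3390724) = 5184543/(40777/3) + 3434716*(-1/3390724) = 5184543*(3/40777) - 858679/847681 = 15553629/40777 - 858679/847681 = 13149501430766/34565888137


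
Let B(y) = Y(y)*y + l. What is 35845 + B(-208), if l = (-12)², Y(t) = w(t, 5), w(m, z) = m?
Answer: 79253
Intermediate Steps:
Y(t) = t
l = 144
B(y) = 144 + y² (B(y) = y*y + 144 = y² + 144 = 144 + y²)
35845 + B(-208) = 35845 + (144 + (-208)²) = 35845 + (144 + 43264) = 35845 + 43408 = 79253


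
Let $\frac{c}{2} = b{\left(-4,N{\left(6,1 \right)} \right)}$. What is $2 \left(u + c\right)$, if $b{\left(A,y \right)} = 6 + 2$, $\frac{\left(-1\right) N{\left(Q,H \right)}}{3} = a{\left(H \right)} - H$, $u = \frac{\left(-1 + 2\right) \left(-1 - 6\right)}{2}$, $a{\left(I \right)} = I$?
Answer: $25$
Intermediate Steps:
$u = - \frac{7}{2}$ ($u = 1 \left(-7\right) \frac{1}{2} = \left(-7\right) \frac{1}{2} = - \frac{7}{2} \approx -3.5$)
$N{\left(Q,H \right)} = 0$ ($N{\left(Q,H \right)} = - 3 \left(H - H\right) = \left(-3\right) 0 = 0$)
$b{\left(A,y \right)} = 8$
$c = 16$ ($c = 2 \cdot 8 = 16$)
$2 \left(u + c\right) = 2 \left(- \frac{7}{2} + 16\right) = 2 \cdot \frac{25}{2} = 25$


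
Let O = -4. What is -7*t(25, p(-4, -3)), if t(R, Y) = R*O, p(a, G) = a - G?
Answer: 700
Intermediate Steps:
t(R, Y) = -4*R (t(R, Y) = R*(-4) = -4*R)
-7*t(25, p(-4, -3)) = -(-28)*25 = -7*(-100) = 700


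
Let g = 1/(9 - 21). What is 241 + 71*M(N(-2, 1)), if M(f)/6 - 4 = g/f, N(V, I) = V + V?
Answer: 15631/8 ≈ 1953.9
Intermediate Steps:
N(V, I) = 2*V
g = -1/12 (g = 1/(-12) = -1/12 ≈ -0.083333)
M(f) = 24 - 1/(2*f) (M(f) = 24 + 6*(-1/(12*f)) = 24 - 1/(2*f))
241 + 71*M(N(-2, 1)) = 241 + 71*(24 - 1/(2*(2*(-2)))) = 241 + 71*(24 - 1/2/(-4)) = 241 + 71*(24 - 1/2*(-1/4)) = 241 + 71*(24 + 1/8) = 241 + 71*(193/8) = 241 + 13703/8 = 15631/8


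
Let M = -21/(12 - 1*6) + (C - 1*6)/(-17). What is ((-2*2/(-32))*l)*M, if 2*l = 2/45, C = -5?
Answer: -97/12240 ≈ -0.0079248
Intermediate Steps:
M = -97/34 (M = -21/(12 - 1*6) + (-5 - 1*6)/(-17) = -21/(12 - 6) + (-5 - 6)*(-1/17) = -21/6 - 11*(-1/17) = -21*1/6 + 11/17 = -7/2 + 11/17 = -97/34 ≈ -2.8529)
l = 1/45 (l = (2/45)/2 = (2*(1/45))/2 = (1/2)*(2/45) = 1/45 ≈ 0.022222)
((-2*2/(-32))*l)*M = ((-2*2/(-32))*(1/45))*(-97/34) = (-4*(-1/32)*(1/45))*(-97/34) = ((1/8)*(1/45))*(-97/34) = (1/360)*(-97/34) = -97/12240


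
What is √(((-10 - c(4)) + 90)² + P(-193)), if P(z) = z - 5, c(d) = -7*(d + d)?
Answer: √18298 ≈ 135.27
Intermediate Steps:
c(d) = -14*d
P(z) = -5 + z
√(((-10 - c(4)) + 90)² + P(-193)) = √(((-10 - (-14)*4) + 90)² + (-5 - 193)) = √(((-10 - 1*(-56)) + 90)² - 198) = √(((-10 + 56) + 90)² - 198) = √((46 + 90)² - 198) = √(136² - 198) = √(18496 - 198) = √18298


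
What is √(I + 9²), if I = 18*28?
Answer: 3*√65 ≈ 24.187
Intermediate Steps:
I = 504
√(I + 9²) = √(504 + 9²) = √(504 + 81) = √585 = 3*√65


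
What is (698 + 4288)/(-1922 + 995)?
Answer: -554/103 ≈ -5.3786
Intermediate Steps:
(698 + 4288)/(-1922 + 995) = 4986/(-927) = 4986*(-1/927) = -554/103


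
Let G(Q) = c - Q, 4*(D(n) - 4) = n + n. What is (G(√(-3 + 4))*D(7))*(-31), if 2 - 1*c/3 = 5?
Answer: 2325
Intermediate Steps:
c = -9 (c = 6 - 3*5 = 6 - 15 = -9)
D(n) = 4 + n/2 (D(n) = 4 + (n + n)/4 = 4 + (2*n)/4 = 4 + n/2)
G(Q) = -9 - Q
(G(√(-3 + 4))*D(7))*(-31) = ((-9 - √(-3 + 4))*(4 + (½)*7))*(-31) = ((-9 - √1)*(4 + 7/2))*(-31) = ((-9 - 1*1)*(15/2))*(-31) = ((-9 - 1)*(15/2))*(-31) = -10*15/2*(-31) = -75*(-31) = 2325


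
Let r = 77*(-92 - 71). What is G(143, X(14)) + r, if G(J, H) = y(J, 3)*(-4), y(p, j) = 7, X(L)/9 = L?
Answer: -12579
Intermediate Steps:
r = -12551 (r = 77*(-163) = -12551)
X(L) = 9*L
G(J, H) = -28 (G(J, H) = 7*(-4) = -28)
G(143, X(14)) + r = -28 - 12551 = -12579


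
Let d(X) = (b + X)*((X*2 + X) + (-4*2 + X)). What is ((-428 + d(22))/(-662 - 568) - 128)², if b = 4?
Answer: 6327566116/378225 ≈ 16730.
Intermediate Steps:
d(X) = (-8 + 4*X)*(4 + X) (d(X) = (4 + X)*((X*2 + X) + (-4*2 + X)) = (4 + X)*((2*X + X) + (-8 + X)) = (4 + X)*(3*X + (-8 + X)) = (4 + X)*(-8 + 4*X) = (-8 + 4*X)*(4 + X))
((-428 + d(22))/(-662 - 568) - 128)² = ((-428 + (-32 + 4*22² + 8*22))/(-662 - 568) - 128)² = ((-428 + (-32 + 4*484 + 176))/(-1230) - 128)² = ((-428 + (-32 + 1936 + 176))*(-1/1230) - 128)² = ((-428 + 2080)*(-1/1230) - 128)² = (1652*(-1/1230) - 128)² = (-826/615 - 128)² = (-79546/615)² = 6327566116/378225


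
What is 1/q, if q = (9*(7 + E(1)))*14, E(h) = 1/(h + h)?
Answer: 1/945 ≈ 0.0010582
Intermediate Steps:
E(h) = 1/(2*h)
q = 945 (q = (9*(7 + (½)/1))*14 = (9*(7 + (½)*1))*14 = (9*(7 + ½))*14 = (9*(15/2))*14 = (135/2)*14 = 945)
1/q = 1/945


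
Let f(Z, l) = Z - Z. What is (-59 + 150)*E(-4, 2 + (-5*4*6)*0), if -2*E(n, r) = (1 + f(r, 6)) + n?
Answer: 273/2 ≈ 136.50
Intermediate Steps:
f(Z, l) = 0
E(n, r) = -½ - n/2 (E(n, r) = -((1 + 0) + n)/2 = -(1 + n)/2 = -½ - n/2)
(-59 + 150)*E(-4, 2 + (-5*4*6)*0) = (-59 + 150)*(-½ - ½*(-4)) = 91*(-½ + 2) = 91*(3/2) = 273/2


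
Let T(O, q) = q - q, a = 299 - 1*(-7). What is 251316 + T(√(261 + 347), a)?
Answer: 251316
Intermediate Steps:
a = 306 (a = 299 + 7 = 306)
T(O, q) = 0
251316 + T(√(261 + 347), a) = 251316 + 0 = 251316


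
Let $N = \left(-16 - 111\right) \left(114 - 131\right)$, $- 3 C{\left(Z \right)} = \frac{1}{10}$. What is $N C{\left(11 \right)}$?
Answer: $- \frac{2159}{30} \approx -71.967$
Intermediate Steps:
$C{\left(Z \right)} = - \frac{1}{30}$ ($C{\left(Z \right)} = - \frac{1}{3 \cdot 10} = \left(- \frac{1}{3}\right) \frac{1}{10} = - \frac{1}{30}$)
$N = 2159$ ($N = \left(-127\right) \left(-17\right) = 2159$)
$N C{\left(11 \right)} = 2159 \left(- \frac{1}{30}\right) = - \frac{2159}{30}$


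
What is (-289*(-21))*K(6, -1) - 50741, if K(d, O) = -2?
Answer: -62879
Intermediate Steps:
(-289*(-21))*K(6, -1) - 50741 = -289*(-21)*(-2) - 50741 = 6069*(-2) - 50741 = -12138 - 50741 = -62879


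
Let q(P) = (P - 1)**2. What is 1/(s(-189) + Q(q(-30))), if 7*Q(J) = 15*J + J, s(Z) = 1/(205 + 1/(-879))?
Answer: 180194/395809871 ≈ 0.00045525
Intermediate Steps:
q(P) = (-1 + P)**2
s(Z) = 879/180194 (s(Z) = 1/(205 - 1/879) = 1/(180194/879) = 879/180194)
Q(J) = 16*J/7 (Q(J) = (15*J + J)/7 = (16*J)/7 = 16*J/7)
1/(s(-189) + Q(q(-30))) = 1/(879/180194 + 16*(-1 - 30)**2/7) = 1/(879/180194 + (16/7)*(-31)**2) = 1/(879/180194 + (16/7)*961) = 1/(879/180194 + 15376/7) = 1/(395809871/180194) = 180194/395809871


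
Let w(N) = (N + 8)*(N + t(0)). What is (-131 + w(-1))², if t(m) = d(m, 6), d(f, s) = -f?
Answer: 19044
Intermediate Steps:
t(m) = -m
w(N) = N*(8 + N) (w(N) = (N + 8)*(N - 1*0) = (8 + N)*(N + 0) = (8 + N)*N = N*(8 + N))
(-131 + w(-1))² = (-131 - (8 - 1))² = (-131 - 1*7)² = (-131 - 7)² = (-138)² = 19044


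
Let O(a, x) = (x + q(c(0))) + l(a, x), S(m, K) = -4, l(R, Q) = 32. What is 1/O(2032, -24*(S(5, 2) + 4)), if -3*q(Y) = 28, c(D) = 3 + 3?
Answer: 3/68 ≈ 0.044118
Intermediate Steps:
c(D) = 6
q(Y) = -28/3 (q(Y) = -1/3*28 = -28/3)
O(a, x) = 68/3 + x (O(a, x) = (x - 28/3) + 32 = (-28/3 + x) + 32 = 68/3 + x)
1/O(2032, -24*(S(5, 2) + 4)) = 1/(68/3 - 24*(-4 + 4)) = 1/(68/3 - 24*0) = 1/(68/3 + 0) = 1/(68/3) = 3/68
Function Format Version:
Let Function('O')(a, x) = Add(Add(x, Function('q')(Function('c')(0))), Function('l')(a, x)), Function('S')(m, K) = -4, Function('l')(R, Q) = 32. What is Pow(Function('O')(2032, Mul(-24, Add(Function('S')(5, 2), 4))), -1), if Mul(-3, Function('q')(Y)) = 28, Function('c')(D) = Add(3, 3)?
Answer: Rational(3, 68) ≈ 0.044118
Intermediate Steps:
Function('c')(D) = 6
Function('q')(Y) = Rational(-28, 3) (Function('q')(Y) = Mul(Rational(-1, 3), 28) = Rational(-28, 3))
Function('O')(a, x) = Add(Rational(68, 3), x) (Function('O')(a, x) = Add(Add(x, Rational(-28, 3)), 32) = Add(Add(Rational(-28, 3), x), 32) = Add(Rational(68, 3), x))
Pow(Function('O')(2032, Mul(-24, Add(Function('S')(5, 2), 4))), -1) = Pow(Add(Rational(68, 3), Mul(-24, Add(-4, 4))), -1) = Pow(Add(Rational(68, 3), Mul(-24, 0)), -1) = Pow(Add(Rational(68, 3), 0), -1) = Pow(Rational(68, 3), -1) = Rational(3, 68)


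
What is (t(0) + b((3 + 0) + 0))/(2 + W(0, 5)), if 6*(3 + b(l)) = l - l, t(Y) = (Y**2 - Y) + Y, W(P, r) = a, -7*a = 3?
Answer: -21/11 ≈ -1.9091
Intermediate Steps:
a = -3/7 (a = -1/7*3 = -3/7 ≈ -0.42857)
W(P, r) = -3/7
t(Y) = Y**2
b(l) = -3 (b(l) = -3 + (l - l)/6 = -3 + (1/6)*0 = -3 + 0 = -3)
(t(0) + b((3 + 0) + 0))/(2 + W(0, 5)) = (0**2 - 3)/(2 - 3/7) = (0 - 3)/(11/7) = -3*7/11 = -21/11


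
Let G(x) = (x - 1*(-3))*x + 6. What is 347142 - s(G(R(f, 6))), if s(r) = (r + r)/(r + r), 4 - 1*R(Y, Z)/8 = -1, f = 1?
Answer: 347141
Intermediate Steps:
R(Y, Z) = 40 (R(Y, Z) = 32 - 8*(-1) = 32 + 8 = 40)
G(x) = 6 + x*(3 + x) (G(x) = (x + 3)*x + 6 = (3 + x)*x + 6 = x*(3 + x) + 6 = 6 + x*(3 + x))
s(r) = 1 (s(r) = (2*r)/((2*r)) = (2*r)*(1/(2*r)) = 1)
347142 - s(G(R(f, 6))) = 347142 - 1*1 = 347142 - 1 = 347141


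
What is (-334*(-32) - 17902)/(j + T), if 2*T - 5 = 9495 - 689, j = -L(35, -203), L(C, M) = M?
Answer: -14428/9217 ≈ -1.5654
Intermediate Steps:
j = 203 (j = -1*(-203) = 203)
T = 8811/2 (T = 5/2 + (9495 - 689)/2 = 5/2 + (½)*8806 = 5/2 + 4403 = 8811/2 ≈ 4405.5)
(-334*(-32) - 17902)/(j + T) = (-334*(-32) - 17902)/(203 + 8811/2) = (10688 - 17902)/(9217/2) = -7214*2/9217 = -14428/9217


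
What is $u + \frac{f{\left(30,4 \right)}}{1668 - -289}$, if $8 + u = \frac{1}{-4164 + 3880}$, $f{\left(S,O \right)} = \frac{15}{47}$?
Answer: $- \frac{209064007}{26122036} \approx -8.0034$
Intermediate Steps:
$f{\left(S,O \right)} = \frac{15}{47}$ ($f{\left(S,O \right)} = 15 \cdot \frac{1}{47} = \frac{15}{47}$)
$u = - \frac{2273}{284}$ ($u = -8 + \frac{1}{-4164 + 3880} = -8 + \frac{1}{-284} = -8 - \frac{1}{284} = - \frac{2273}{284} \approx -8.0035$)
$u + \frac{f{\left(30,4 \right)}}{1668 - -289} = - \frac{2273}{284} + \frac{15}{47 \left(1668 - -289\right)} = - \frac{2273}{284} + \frac{15}{47 \left(1668 + 289\right)} = - \frac{2273}{284} + \frac{15}{47 \cdot 1957} = - \frac{2273}{284} + \frac{15}{47} \cdot \frac{1}{1957} = - \frac{2273}{284} + \frac{15}{91979} = - \frac{209064007}{26122036}$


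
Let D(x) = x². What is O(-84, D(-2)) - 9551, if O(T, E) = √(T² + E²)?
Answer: -9551 + 4*√442 ≈ -9466.9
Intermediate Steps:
O(T, E) = √(E² + T²)
O(-84, D(-2)) - 9551 = √(((-2)²)² + (-84)²) - 9551 = √(4² + 7056) - 9551 = √(16 + 7056) - 9551 = √7072 - 9551 = 4*√442 - 9551 = -9551 + 4*√442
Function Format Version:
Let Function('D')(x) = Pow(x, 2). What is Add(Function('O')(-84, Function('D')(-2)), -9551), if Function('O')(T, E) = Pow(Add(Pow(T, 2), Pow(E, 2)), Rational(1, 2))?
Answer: Add(-9551, Mul(4, Pow(442, Rational(1, 2)))) ≈ -9466.9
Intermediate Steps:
Function('O')(T, E) = Pow(Add(Pow(E, 2), Pow(T, 2)), Rational(1, 2))
Add(Function('O')(-84, Function('D')(-2)), -9551) = Add(Pow(Add(Pow(Pow(-2, 2), 2), Pow(-84, 2)), Rational(1, 2)), -9551) = Add(Pow(Add(Pow(4, 2), 7056), Rational(1, 2)), -9551) = Add(Pow(Add(16, 7056), Rational(1, 2)), -9551) = Add(Pow(7072, Rational(1, 2)), -9551) = Add(Mul(4, Pow(442, Rational(1, 2))), -9551) = Add(-9551, Mul(4, Pow(442, Rational(1, 2))))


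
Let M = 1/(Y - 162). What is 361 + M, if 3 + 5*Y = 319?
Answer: 178329/494 ≈ 360.99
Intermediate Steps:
Y = 316/5 (Y = -⅗ + (⅕)*319 = -⅗ + 319/5 = 316/5 ≈ 63.200)
M = -5/494 (M = 1/(316/5 - 162) = 1/(-494/5) = -5/494 ≈ -0.010121)
361 + M = 361 - 5/494 = 178329/494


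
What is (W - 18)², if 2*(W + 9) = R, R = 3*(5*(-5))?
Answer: 16641/4 ≈ 4160.3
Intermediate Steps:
R = -75 (R = 3*(-25) = -75)
W = -93/2 (W = -9 + (½)*(-75) = -9 - 75/2 = -93/2 ≈ -46.500)
(W - 18)² = (-93/2 - 18)² = (-129/2)² = 16641/4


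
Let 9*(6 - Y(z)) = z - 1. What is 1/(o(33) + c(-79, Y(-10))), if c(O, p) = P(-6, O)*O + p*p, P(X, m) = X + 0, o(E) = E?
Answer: 81/45292 ≈ 0.0017884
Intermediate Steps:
P(X, m) = X
Y(z) = 55/9 - z/9 (Y(z) = 6 - (z - 1)/9 = 6 - (-1 + z)/9 = 6 + (1/9 - z/9) = 55/9 - z/9)
c(O, p) = p**2 - 6*O (c(O, p) = -6*O + p*p = -6*O + p**2 = p**2 - 6*O)
1/(o(33) + c(-79, Y(-10))) = 1/(33 + ((55/9 - 1/9*(-10))**2 - 6*(-79))) = 1/(33 + ((55/9 + 10/9)**2 + 474)) = 1/(33 + ((65/9)**2 + 474)) = 1/(33 + (4225/81 + 474)) = 1/(33 + 42619/81) = 1/(45292/81) = 81/45292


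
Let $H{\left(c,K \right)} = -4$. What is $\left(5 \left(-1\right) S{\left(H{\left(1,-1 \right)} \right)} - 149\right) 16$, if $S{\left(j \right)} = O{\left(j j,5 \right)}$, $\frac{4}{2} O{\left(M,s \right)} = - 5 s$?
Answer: $-1384$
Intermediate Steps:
$O{\left(M,s \right)} = - \frac{5 s}{2}$ ($O{\left(M,s \right)} = \frac{\left(-5\right) s}{2} = - \frac{5 s}{2}$)
$S{\left(j \right)} = - \frac{25}{2}$ ($S{\left(j \right)} = \left(- \frac{5}{2}\right) 5 = - \frac{25}{2}$)
$\left(5 \left(-1\right) S{\left(H{\left(1,-1 \right)} \right)} - 149\right) 16 = \left(5 \left(-1\right) \left(- \frac{25}{2}\right) - 149\right) 16 = \left(\left(-5\right) \left(- \frac{25}{2}\right) - 149\right) 16 = \left(\frac{125}{2} - 149\right) 16 = \left(- \frac{173}{2}\right) 16 = -1384$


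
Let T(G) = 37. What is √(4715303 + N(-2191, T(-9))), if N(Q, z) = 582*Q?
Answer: √3440141 ≈ 1854.8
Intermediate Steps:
√(4715303 + N(-2191, T(-9))) = √(4715303 + 582*(-2191)) = √(4715303 - 1275162) = √3440141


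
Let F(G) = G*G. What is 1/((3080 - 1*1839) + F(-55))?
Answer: 1/4266 ≈ 0.00023441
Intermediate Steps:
F(G) = G²
1/((3080 - 1*1839) + F(-55)) = 1/((3080 - 1*1839) + (-55)²) = 1/((3080 - 1839) + 3025) = 1/(1241 + 3025) = 1/4266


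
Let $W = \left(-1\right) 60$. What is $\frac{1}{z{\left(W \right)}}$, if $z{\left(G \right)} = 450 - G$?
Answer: $\frac{1}{510} \approx 0.0019608$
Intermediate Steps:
$W = -60$
$\frac{1}{z{\left(W \right)}} = \frac{1}{450 - -60} = \frac{1}{450 + 60} = \frac{1}{510}$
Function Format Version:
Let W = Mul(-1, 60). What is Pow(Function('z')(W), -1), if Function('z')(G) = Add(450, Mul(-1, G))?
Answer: Rational(1, 510) ≈ 0.0019608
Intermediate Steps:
W = -60
Pow(Function('z')(W), -1) = Pow(Add(450, Mul(-1, -60)), -1) = Pow(Add(450, 60), -1) = Pow(510, -1) = Rational(1, 510)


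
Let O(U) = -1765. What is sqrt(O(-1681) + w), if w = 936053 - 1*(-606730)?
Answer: sqrt(1541018) ≈ 1241.4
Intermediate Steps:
w = 1542783 (w = 936053 + 606730 = 1542783)
sqrt(O(-1681) + w) = sqrt(-1765 + 1542783) = sqrt(1541018)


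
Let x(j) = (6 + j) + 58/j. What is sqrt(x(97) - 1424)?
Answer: 3*I*sqrt(1380407)/97 ≈ 36.337*I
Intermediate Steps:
x(j) = 6 + j + 58/j
sqrt(x(97) - 1424) = sqrt((6 + 97 + 58/97) - 1424) = sqrt(10049/97 - 1424) = sqrt(-128079/97) = 3*I*sqrt(1380407)/97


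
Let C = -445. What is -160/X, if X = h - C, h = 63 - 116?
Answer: -20/49 ≈ -0.40816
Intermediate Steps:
h = -53
X = 392 (X = -53 - 1*(-445) = -53 + 445 = 392)
-160/X = -160/392 = -160*1/392 = -20/49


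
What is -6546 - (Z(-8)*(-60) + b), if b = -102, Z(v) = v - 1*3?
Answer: -7104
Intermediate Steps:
Z(v) = -3 + v (Z(v) = v - 3 = -3 + v)
-6546 - (Z(-8)*(-60) + b) = -6546 - ((-3 - 8)*(-60) - 102) = -6546 - (-11*(-60) - 102) = -6546 - (660 - 102) = -6546 - 1*558 = -6546 - 558 = -7104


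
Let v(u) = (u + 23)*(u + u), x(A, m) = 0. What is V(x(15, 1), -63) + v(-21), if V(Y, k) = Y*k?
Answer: -84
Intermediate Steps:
v(u) = 2*u*(23 + u) (v(u) = (23 + u)*(2*u) = 2*u*(23 + u))
V(x(15, 1), -63) + v(-21) = 0*(-63) + 2*(-21)*(23 - 21) = 0 + 2*(-21)*2 = 0 - 84 = -84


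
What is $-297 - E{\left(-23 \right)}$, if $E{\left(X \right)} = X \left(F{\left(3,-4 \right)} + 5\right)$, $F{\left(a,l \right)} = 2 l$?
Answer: $-366$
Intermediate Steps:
$E{\left(X \right)} = - 3 X$ ($E{\left(X \right)} = X \left(2 \left(-4\right) + 5\right) = X \left(-8 + 5\right) = X \left(-3\right) = - 3 X$)
$-297 - E{\left(-23 \right)} = -297 - \left(-3\right) \left(-23\right) = -297 - 69 = -366$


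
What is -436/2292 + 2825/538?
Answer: 1560083/308274 ≈ 5.0607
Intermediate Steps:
-436/2292 + 2825/538 = -436*1/2292 + 2825*(1/538) = -109/573 + 2825/538 = 1560083/308274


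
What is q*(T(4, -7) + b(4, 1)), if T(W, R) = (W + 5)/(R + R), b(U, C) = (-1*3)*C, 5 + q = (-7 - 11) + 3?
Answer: 510/7 ≈ 72.857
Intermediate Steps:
q = -20 (q = -5 + ((-7 - 11) + 3) = -5 + (-18 + 3) = -5 - 15 = -20)
b(U, C) = -3*C
T(W, R) = (5 + W)/(2*R) (T(W, R) = (5 + W)/((2*R)) = (5 + W)*(1/(2*R)) = (5 + W)/(2*R))
q*(T(4, -7) + b(4, 1)) = -20*((½)*(5 + 4)/(-7) - 3*1) = -20*((½)*(-⅐)*9 - 3) = -20*(-9/14 - 3) = -20*(-51/14) = 510/7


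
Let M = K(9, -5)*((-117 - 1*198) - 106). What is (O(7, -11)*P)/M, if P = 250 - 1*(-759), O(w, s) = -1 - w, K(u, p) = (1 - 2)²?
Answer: 8072/421 ≈ 19.173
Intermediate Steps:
K(u, p) = 1 (K(u, p) = (-1)² = 1)
P = 1009 (P = 250 + 759 = 1009)
M = -421 (M = 1*((-117 - 1*198) - 106) = 1*((-117 - 198) - 106) = 1*(-315 - 106) = 1*(-421) = -421)
(O(7, -11)*P)/M = ((-1 - 1*7)*1009)/(-421) = ((-1 - 7)*1009)*(-1/421) = -8*1009*(-1/421) = -8072*(-1/421) = 8072/421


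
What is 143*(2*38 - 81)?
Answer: -715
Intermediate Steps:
143*(2*38 - 81) = 143*(76 - 81) = 143*(-5) = -715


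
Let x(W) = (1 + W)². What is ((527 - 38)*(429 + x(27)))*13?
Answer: 7711041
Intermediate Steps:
((527 - 38)*(429 + x(27)))*13 = ((527 - 38)*(429 + (1 + 27)²))*13 = (489*(429 + 28²))*13 = (489*(429 + 784))*13 = (489*1213)*13 = 593157*13 = 7711041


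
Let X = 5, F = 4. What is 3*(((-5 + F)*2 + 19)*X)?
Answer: 255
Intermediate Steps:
3*(((-5 + F)*2 + 19)*X) = 3*(((-5 + 4)*2 + 19)*5) = 3*((-1*2 + 19)*5) = 3*((-2 + 19)*5) = 3*(17*5) = 3*85 = 255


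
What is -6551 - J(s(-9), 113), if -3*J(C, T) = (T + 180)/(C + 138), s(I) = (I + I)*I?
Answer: -5895607/900 ≈ -6550.7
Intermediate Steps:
s(I) = 2*I**2 (s(I) = (2*I)*I = 2*I**2)
J(C, T) = -(180 + T)/(3*(138 + C)) (J(C, T) = -(T + 180)/(3*(C + 138)) = -(180 + T)/(3*(138 + C)))
-6551 - J(s(-9), 113) = -6551 - (-180 - 1*113)/(3*(138 + 2*(-9)**2)) = -6551 - (-180 - 113)/(3*(138 + 2*81)) = -6551 - (-293)/(3*(138 + 162)) = -6551 - (-293)/(3*300) = -6551 - 1*(-293/900) = -6551 + 293/900 = -5895607/900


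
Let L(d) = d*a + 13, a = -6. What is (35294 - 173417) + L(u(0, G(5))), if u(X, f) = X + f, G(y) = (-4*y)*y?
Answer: -137510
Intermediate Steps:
G(y) = -4*y²
L(d) = 13 - 6*d (L(d) = d*(-6) + 13 = -6*d + 13 = 13 - 6*d)
(35294 - 173417) + L(u(0, G(5))) = (35294 - 173417) + (13 - 6*(0 - 4*5²)) = -138123 + (13 - 6*(0 - 4*25)) = -138123 + (13 - 6*(0 - 100)) = -138123 + (13 - 6*(-100)) = -138123 + (13 + 600) = -138123 + 613 = -137510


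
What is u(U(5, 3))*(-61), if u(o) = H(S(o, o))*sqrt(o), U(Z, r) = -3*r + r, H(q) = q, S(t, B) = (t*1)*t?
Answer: -2196*I*sqrt(6) ≈ -5379.1*I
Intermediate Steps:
S(t, B) = t**2 (S(t, B) = t*t = t**2)
U(Z, r) = -2*r
u(o) = o**(5/2) (u(o) = o**2*sqrt(o) = o**(5/2))
u(U(5, 3))*(-61) = (-2*3)**(5/2)*(-61) = (-6)**(5/2)*(-61) = (36*I*sqrt(6))*(-61) = -2196*I*sqrt(6)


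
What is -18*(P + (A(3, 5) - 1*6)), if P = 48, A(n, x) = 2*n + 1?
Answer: -882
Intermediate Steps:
A(n, x) = 1 + 2*n
-18*(P + (A(3, 5) - 1*6)) = -18*(48 + ((1 + 2*3) - 1*6)) = -18*(48 + ((1 + 6) - 6)) = -18*(48 + (7 - 6)) = -18*(48 + 1) = -18*49 = -882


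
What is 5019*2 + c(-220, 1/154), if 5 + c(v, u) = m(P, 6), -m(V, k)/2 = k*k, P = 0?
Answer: 9961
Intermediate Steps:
m(V, k) = -2*k² (m(V, k) = -2*k*k = -2*k²)
c(v, u) = -77 (c(v, u) = -5 - 2*6² = -5 - 2*36 = -5 - 72 = -77)
5019*2 + c(-220, 1/154) = 5019*2 - 77 = 10038 - 77 = 9961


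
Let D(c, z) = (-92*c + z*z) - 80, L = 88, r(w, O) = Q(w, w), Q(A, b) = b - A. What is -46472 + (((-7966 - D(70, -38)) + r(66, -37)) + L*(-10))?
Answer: -50242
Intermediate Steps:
r(w, O) = 0 (r(w, O) = w - w = 0)
D(c, z) = -80 + z² - 92*c (D(c, z) = (-92*c + z²) - 80 = (z² - 92*c) - 80 = -80 + z² - 92*c)
-46472 + (((-7966 - D(70, -38)) + r(66, -37)) + L*(-10)) = -46472 + (((-7966 - (-80 + (-38)² - 92*70)) + 0) + 88*(-10)) = -46472 + (((-7966 - (-80 + 1444 - 6440)) + 0) - 880) = -46472 + (((-7966 - 1*(-5076)) + 0) - 880) = -46472 + (((-7966 + 5076) + 0) - 880) = -46472 + ((-2890 + 0) - 880) = -46472 + (-2890 - 880) = -46472 - 3770 = -50242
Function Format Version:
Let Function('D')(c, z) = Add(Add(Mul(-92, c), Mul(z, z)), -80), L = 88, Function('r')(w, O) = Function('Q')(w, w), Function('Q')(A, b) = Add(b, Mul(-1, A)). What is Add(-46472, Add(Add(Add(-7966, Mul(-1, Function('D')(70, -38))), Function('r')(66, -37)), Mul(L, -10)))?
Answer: -50242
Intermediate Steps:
Function('r')(w, O) = 0 (Function('r')(w, O) = Add(w, Mul(-1, w)) = 0)
Function('D')(c, z) = Add(-80, Pow(z, 2), Mul(-92, c)) (Function('D')(c, z) = Add(Add(Mul(-92, c), Pow(z, 2)), -80) = Add(Add(Pow(z, 2), Mul(-92, c)), -80) = Add(-80, Pow(z, 2), Mul(-92, c)))
Add(-46472, Add(Add(Add(-7966, Mul(-1, Function('D')(70, -38))), Function('r')(66, -37)), Mul(L, -10))) = Add(-46472, Add(Add(Add(-7966, Mul(-1, Add(-80, Pow(-38, 2), Mul(-92, 70)))), 0), Mul(88, -10))) = Add(-46472, Add(Add(Add(-7966, Mul(-1, Add(-80, 1444, -6440))), 0), -880)) = Add(-46472, Add(Add(Add(-7966, Mul(-1, -5076)), 0), -880)) = Add(-46472, Add(Add(Add(-7966, 5076), 0), -880)) = Add(-46472, Add(Add(-2890, 0), -880)) = Add(-46472, Add(-2890, -880)) = Add(-46472, -3770) = -50242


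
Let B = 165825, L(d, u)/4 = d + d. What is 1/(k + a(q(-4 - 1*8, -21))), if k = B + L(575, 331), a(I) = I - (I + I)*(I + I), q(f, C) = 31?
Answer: 1/166612 ≈ 6.0020e-6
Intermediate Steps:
L(d, u) = 8*d (L(d, u) = 4*(d + d) = 4*(2*d) = 8*d)
a(I) = I - 4*I² (a(I) = I - 2*I*2*I = I - 4*I²)
k = 170425 (k = 165825 + 8*575 = 165825 + 4600 = 170425)
1/(k + a(q(-4 - 1*8, -21))) = 1/(170425 + 31*(1 - 4*31)) = 1/(170425 + 31*(1 - 124)) = 1/(170425 + 31*(-123)) = 1/(170425 - 3813) = 1/166612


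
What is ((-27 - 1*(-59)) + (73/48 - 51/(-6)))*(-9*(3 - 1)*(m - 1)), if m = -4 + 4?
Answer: 6051/8 ≈ 756.38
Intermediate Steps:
m = 0
((-27 - 1*(-59)) + (73/48 - 51/(-6)))*(-9*(3 - 1)*(m - 1)) = ((-27 - 1*(-59)) + (73/48 - 51/(-6)))*(-9*(3 - 1)*(0 - 1)) = ((-27 + 59) + (73*(1/48) - 51*(-1/6)))*(-18*(-1)) = (32 + (73/48 + 17/2))*(-9*(-2)) = (32 + 481/48)*18 = (2017/48)*18 = 6051/8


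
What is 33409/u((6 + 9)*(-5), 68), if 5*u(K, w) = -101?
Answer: -167045/101 ≈ -1653.9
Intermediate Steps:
u(K, w) = -101/5 (u(K, w) = (⅕)*(-101) = -101/5)
33409/u((6 + 9)*(-5), 68) = 33409/(-101/5) = 33409*(-5/101) = -167045/101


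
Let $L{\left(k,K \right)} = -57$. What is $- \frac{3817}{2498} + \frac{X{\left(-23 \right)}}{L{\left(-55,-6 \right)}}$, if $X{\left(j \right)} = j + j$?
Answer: $- \frac{102661}{142386} \approx -0.721$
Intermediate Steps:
$X{\left(j \right)} = 2 j$
$- \frac{3817}{2498} + \frac{X{\left(-23 \right)}}{L{\left(-55,-6 \right)}} = - \frac{3817}{2498} + \frac{2 \left(-23\right)}{-57} = \left(-3817\right) \frac{1}{2498} - - \frac{46}{57} = - \frac{3817}{2498} + \frac{46}{57} = - \frac{102661}{142386}$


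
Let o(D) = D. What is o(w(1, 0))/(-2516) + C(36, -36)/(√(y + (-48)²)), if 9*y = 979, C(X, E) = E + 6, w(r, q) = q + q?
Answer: -18*√21715/4343 ≈ -0.61075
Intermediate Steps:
w(r, q) = 2*q
C(X, E) = 6 + E
y = 979/9 (y = (⅑)*979 = 979/9 ≈ 108.78)
o(w(1, 0))/(-2516) + C(36, -36)/(√(y + (-48)²)) = (2*0)/(-2516) + (6 - 36)/(√(979/9 + (-48)²)) = 0*(-1/2516) - 30/√(979/9 + 2304) = 0 - 30*3*√21715/21715 = 0 - 18*√21715/4343 = -18*√21715/4343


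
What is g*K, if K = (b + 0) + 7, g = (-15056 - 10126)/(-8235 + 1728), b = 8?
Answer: 13990/241 ≈ 58.050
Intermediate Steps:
g = 2798/723 (g = -25182/(-6507) = -25182*(-1/6507) = 2798/723 ≈ 3.8700)
K = 15 (K = (8 + 0) + 7 = 8 + 7 = 15)
g*K = (2798/723)*15 = 13990/241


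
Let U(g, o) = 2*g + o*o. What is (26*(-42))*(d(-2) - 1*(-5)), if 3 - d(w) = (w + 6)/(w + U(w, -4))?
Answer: -41496/5 ≈ -8299.2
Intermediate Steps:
U(g, o) = o**2 + 2*g (U(g, o) = 2*g + o**2 = o**2 + 2*g)
d(w) = 3 - (6 + w)/(16 + 3*w) (d(w) = 3 - (w + 6)/(w + ((-4)**2 + 2*w)) = 3 - (6 + w)/(w + (16 + 2*w)) = 3 - (6 + w)/(16 + 3*w))
(26*(-42))*(d(-2) - 1*(-5)) = (26*(-42))*(2*(21 + 4*(-2))/(16 + 3*(-2)) - 1*(-5)) = -1092*(2*(21 - 8)/(16 - 6) + 5) = -1092*(2*13/10 + 5) = -1092*(2*(1/10)*13 + 5) = -1092*(13/5 + 5) = -1092*38/5 = -41496/5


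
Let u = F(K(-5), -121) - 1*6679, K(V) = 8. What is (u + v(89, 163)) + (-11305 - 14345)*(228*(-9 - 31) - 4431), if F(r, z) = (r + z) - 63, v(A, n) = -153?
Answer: 347576142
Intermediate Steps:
F(r, z) = -63 + r + z
u = -6855 (u = (-63 + 8 - 121) - 1*6679 = -176 - 6679 = -6855)
(u + v(89, 163)) + (-11305 - 14345)*(228*(-9 - 31) - 4431) = (-6855 - 153) + (-11305 - 14345)*(228*(-9 - 31) - 4431) = -7008 - 25650*(228*(-40) - 4431) = -7008 - 25650*(-9120 - 4431) = -7008 - 25650*(-13551) = -7008 + 347583150 = 347576142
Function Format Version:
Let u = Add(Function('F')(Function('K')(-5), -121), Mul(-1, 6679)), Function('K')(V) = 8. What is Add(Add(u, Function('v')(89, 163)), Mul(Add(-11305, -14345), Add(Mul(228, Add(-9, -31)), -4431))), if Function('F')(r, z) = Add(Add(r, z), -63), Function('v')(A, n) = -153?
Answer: 347576142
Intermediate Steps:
Function('F')(r, z) = Add(-63, r, z)
u = -6855 (u = Add(Add(-63, 8, -121), Mul(-1, 6679)) = Add(-176, -6679) = -6855)
Add(Add(u, Function('v')(89, 163)), Mul(Add(-11305, -14345), Add(Mul(228, Add(-9, -31)), -4431))) = Add(Add(-6855, -153), Mul(Add(-11305, -14345), Add(Mul(228, Add(-9, -31)), -4431))) = Add(-7008, Mul(-25650, Add(Mul(228, -40), -4431))) = Add(-7008, Mul(-25650, Add(-9120, -4431))) = Add(-7008, Mul(-25650, -13551)) = Add(-7008, 347583150) = 347576142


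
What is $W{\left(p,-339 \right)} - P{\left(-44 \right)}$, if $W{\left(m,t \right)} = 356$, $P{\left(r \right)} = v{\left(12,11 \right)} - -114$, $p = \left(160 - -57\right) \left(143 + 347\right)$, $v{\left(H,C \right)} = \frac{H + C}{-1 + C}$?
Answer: $\frac{2397}{10} \approx 239.7$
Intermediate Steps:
$v{\left(H,C \right)} = \frac{C + H}{-1 + C}$
$p = 106330$ ($p = \left(160 + \left(-57 + 114\right)\right) 490 = \left(160 + 57\right) 490 = 217 \cdot 490 = 106330$)
$P{\left(r \right)} = \frac{1163}{10}$ ($P{\left(r \right)} = \frac{11 + 12}{-1 + 11} - -114 = \frac{1}{10} \cdot 23 + 114 = \frac{23}{10} + 114 = \frac{1163}{10}$)
$W{\left(p,-339 \right)} - P{\left(-44 \right)} = 356 - \frac{1163}{10} = \frac{2397}{10}$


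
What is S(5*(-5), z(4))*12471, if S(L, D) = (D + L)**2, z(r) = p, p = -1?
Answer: 8430396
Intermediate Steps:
z(r) = -1
S(5*(-5), z(4))*12471 = (-1 + 5*(-5))**2*12471 = (-1 - 25)**2*12471 = (-26)**2*12471 = 676*12471 = 8430396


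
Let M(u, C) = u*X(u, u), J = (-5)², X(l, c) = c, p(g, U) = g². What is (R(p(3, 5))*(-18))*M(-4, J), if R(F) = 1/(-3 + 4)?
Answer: -288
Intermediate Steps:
J = 25
R(F) = 1 (R(F) = 1/1 = 1)
M(u, C) = u² (M(u, C) = u*u = u²)
(R(p(3, 5))*(-18))*M(-4, J) = (1*(-18))*(-4)² = -18*16 = -288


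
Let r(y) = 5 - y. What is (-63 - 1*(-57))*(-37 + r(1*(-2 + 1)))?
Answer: 186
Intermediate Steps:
(-63 - 1*(-57))*(-37 + r(1*(-2 + 1))) = (-63 - 1*(-57))*(-37 + (5 - (-2 + 1))) = (-63 + 57)*(-37 + (5 - (-1))) = -6*(-37 + (5 - 1*(-1))) = -6*(-37 + (5 + 1)) = -6*(-37 + 6) = -6*(-31) = 186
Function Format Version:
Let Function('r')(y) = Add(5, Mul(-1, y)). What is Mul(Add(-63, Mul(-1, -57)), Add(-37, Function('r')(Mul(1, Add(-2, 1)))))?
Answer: 186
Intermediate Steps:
Mul(Add(-63, Mul(-1, -57)), Add(-37, Function('r')(Mul(1, Add(-2, 1))))) = Mul(Add(-63, Mul(-1, -57)), Add(-37, Add(5, Mul(-1, Mul(1, Add(-2, 1)))))) = Mul(Add(-63, 57), Add(-37, Add(5, Mul(-1, Mul(1, -1))))) = Mul(-6, Add(-37, Add(5, Mul(-1, -1)))) = Mul(-6, Add(-37, Add(5, 1))) = Mul(-6, Add(-37, 6)) = Mul(-6, -31) = 186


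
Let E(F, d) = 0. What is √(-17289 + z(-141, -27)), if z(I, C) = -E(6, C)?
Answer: 3*I*√1921 ≈ 131.49*I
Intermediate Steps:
z(I, C) = 0 (z(I, C) = -1*0 = 0)
√(-17289 + z(-141, -27)) = √(-17289 + 0) = √(-17289) = 3*I*√1921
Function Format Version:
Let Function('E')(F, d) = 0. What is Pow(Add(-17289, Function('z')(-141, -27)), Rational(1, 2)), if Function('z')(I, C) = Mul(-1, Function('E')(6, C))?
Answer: Mul(3, I, Pow(1921, Rational(1, 2))) ≈ Mul(131.49, I)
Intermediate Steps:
Function('z')(I, C) = 0 (Function('z')(I, C) = Mul(-1, 0) = 0)
Pow(Add(-17289, Function('z')(-141, -27)), Rational(1, 2)) = Pow(Add(-17289, 0), Rational(1, 2)) = Pow(-17289, Rational(1, 2)) = Mul(3, I, Pow(1921, Rational(1, 2)))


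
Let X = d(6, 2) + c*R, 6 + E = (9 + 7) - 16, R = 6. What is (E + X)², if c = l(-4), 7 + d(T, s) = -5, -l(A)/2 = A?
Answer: 900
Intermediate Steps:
l(A) = -2*A
d(T, s) = -12 (d(T, s) = -7 - 5 = -12)
c = 8 (c = -2*(-4) = 8)
E = -6 (E = -6 + ((9 + 7) - 16) = -6 + (16 - 16) = -6 + 0 = -6)
X = 36 (X = -12 + 8*6 = -12 + 48 = 36)
(E + X)² = (-6 + 36)² = 30² = 900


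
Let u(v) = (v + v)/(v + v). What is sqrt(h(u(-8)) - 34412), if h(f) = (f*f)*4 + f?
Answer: 3*I*sqrt(3823) ≈ 185.49*I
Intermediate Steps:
u(v) = 1 (u(v) = (2*v)/((2*v)) = (2*v)*(1/(2*v)) = 1)
h(f) = f + 4*f**2 (h(f) = f**2*4 + f = 4*f**2 + f = f + 4*f**2)
sqrt(h(u(-8)) - 34412) = sqrt(1*(1 + 4*1) - 34412) = sqrt(1*(1 + 4) - 34412) = sqrt(1*5 - 34412) = sqrt(5 - 34412) = sqrt(-34407) = 3*I*sqrt(3823)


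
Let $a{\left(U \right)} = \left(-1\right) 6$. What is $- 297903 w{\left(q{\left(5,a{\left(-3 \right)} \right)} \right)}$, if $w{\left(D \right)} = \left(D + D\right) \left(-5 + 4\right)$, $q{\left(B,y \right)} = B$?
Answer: $2979030$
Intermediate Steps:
$a{\left(U \right)} = -6$
$w{\left(D \right)} = - 2 D$ ($w{\left(D \right)} = 2 D \left(-1\right) = - 2 D$)
$- 297903 w{\left(q{\left(5,a{\left(-3 \right)} \right)} \right)} = - 297903 \left(\left(-2\right) 5\right) = \left(-297903\right) \left(-10\right) = 2979030$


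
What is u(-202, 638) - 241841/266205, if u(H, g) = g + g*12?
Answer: 2207662429/266205 ≈ 8293.1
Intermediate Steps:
u(H, g) = 13*g (u(H, g) = g + 12*g = 13*g)
u(-202, 638) - 241841/266205 = 13*638 - 241841/266205 = 8294 - 241841*1/266205 = 8294 - 241841/266205 = 2207662429/266205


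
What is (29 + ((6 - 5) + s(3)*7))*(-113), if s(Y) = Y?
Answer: -5763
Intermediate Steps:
(29 + ((6 - 5) + s(3)*7))*(-113) = (29 + ((6 - 5) + 3*7))*(-113) = (29 + (1 + 21))*(-113) = (29 + 22)*(-113) = 51*(-113) = -5763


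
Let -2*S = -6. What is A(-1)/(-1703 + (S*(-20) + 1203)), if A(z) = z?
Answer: 1/560 ≈ 0.0017857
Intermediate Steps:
S = 3 (S = -½*(-6) = 3)
A(-1)/(-1703 + (S*(-20) + 1203)) = -1/(-1703 + (3*(-20) + 1203)) = -1/(-1703 + (-60 + 1203)) = -1/(-1703 + 1143) = -1/(-560) = -1*(-1/560) = 1/560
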